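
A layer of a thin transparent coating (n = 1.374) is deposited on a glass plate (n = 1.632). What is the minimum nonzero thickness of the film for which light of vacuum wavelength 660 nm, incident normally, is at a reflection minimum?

Ray reflecting at the top interface goes from n = 1.0 toward n = 1.374: a half-wave phase shift.
Bottom surface (1.374 → 1.632): reflection off a higher-index medium gives a half-wave phase shift.
Net: no relative phase inversion (both shifts match).
For minimum reflection here: 2 n t = (m + ½) λ.
Minimum at m = 0: t = λ / (4 n) = 660 / (4 × 1.374) = 120 nm.

120 nm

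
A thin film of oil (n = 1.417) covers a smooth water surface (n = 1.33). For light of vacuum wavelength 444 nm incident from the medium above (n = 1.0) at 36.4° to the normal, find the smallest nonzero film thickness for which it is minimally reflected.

173 nm

At the upper boundary (n = 1.0 to n = 1.417) the reflected ray undergoes a half-wave phase shift.
At the lower boundary (n = 1.417 to n = 1.33) the reflected ray undergoes no phase shift.
The two reflections differ by half a wavelength.
For weak reflection here: 2 n t cos θ_r = m λ.
Snell's law: 1.0 sin 36.4° = 1.417 sin θ_r → sin θ_r = 0.419, cos θ_r = 0.908.
Minimum nonzero at m = 1: t = λ / (2 n cos θ_r) = 444 / (2 × 1.417 × 0.908) = 173 nm.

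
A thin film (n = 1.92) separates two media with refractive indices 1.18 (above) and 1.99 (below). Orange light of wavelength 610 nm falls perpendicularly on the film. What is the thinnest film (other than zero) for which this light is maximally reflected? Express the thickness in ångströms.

Ray reflecting at the top interface goes from n = 1.18 toward n = 1.92: a half-wave phase shift.
Bottom surface (1.92 → 1.99): reflection off a higher-index medium gives a half-wave phase shift.
Zero or two π shifts → no net half-wave offset.
So the condition for constructive reflection is 2 n t = m λ.
Minimum nonzero at m = 1: t = λ / (2 n) = 610 / (2 × 1.92) = 159 nm.

1589 Å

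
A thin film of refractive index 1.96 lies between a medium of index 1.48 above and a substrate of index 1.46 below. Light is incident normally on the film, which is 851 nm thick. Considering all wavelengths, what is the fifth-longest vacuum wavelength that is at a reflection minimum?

Top surface (1.48 → 1.96): reflection off a higher-index medium gives a half-wave phase shift.
At the lower boundary (n = 1.96 to n = 1.46) the reflected ray undergoes no phase shift.
The two reflections differ by half a wavelength.
So the condition for destructive reflection is 2 n t = m λ.
λ = 2 n t / m. The fifth-longest wavelength is m = 5: λ = 2 × 1.96 × 851 / 5.00 = 667 nm.

667 nm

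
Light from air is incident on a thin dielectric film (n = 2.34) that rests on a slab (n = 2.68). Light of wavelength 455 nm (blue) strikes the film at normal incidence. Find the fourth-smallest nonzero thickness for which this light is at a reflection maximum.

389 nm

Top surface (1.0 → 2.34): reflection off a higher-index medium gives a half-wave phase shift.
Bottom surface (2.34 → 2.68): reflection off a higher-index medium gives a half-wave phase shift.
The two reflections carry the same phase change, so no net offset.
With no net inversion, constructive interference in reflection requires 2 n t = m λ.
The fourth-smallest nonzero thickness corresponds to m = 4: t = m λ / (2 n) = 4.00 × 455 / (2 × 2.34) = 389 nm.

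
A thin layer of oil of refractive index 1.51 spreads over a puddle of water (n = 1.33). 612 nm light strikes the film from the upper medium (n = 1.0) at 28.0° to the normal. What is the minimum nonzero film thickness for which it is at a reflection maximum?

Ray reflecting at the top interface goes from n = 1.0 toward n = 1.51: a half-wave phase shift.
At the lower boundary (n = 1.51 to n = 1.33) the reflected ray undergoes no phase shift.
Exactly one π shift → a net half-wave offset.
So the condition for constructive reflection is 2 n t cos θ_r = (m + ½) λ.
Snell's law: 1.0 sin 28.0° = 1.51 sin θ_r → sin θ_r = 0.311, cos θ_r = 0.950.
Minimum at m = 0: t = λ / (4 n cos θ_r) = 612 / (4 × 1.51 × 0.950) = 107 nm.

107 nm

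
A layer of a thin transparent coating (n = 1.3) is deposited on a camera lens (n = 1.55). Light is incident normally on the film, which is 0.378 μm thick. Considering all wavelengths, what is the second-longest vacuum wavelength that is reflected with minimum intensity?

655 nm

Ray reflecting at the top interface goes from n = 1.0 toward n = 1.3: a half-wave phase shift.
At the lower boundary (n = 1.3 to n = 1.55) the reflected ray undergoes a half-wave phase shift.
Zero or two π shifts → no net half-wave offset.
With no net inversion, destructive interference in reflection requires 2 n t = (m + ½) λ.
λ = 2 n t / (m + ½). The second-longest wavelength is m = 1: λ = 2 × 1.3 × 378 / 1.50 = 655 nm.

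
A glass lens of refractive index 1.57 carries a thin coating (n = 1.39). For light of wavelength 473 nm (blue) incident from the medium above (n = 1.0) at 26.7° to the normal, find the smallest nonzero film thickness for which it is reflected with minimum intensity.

At the upper boundary (n = 1.0 to n = 1.39) the reflected ray undergoes a half-wave phase shift.
Bottom surface (1.39 → 1.57): reflection off a higher-index medium gives a half-wave phase shift.
Zero or two π shifts → no net half-wave offset.
So the condition for destructive reflection is 2 n t cos θ_r = (m + ½) λ.
Snell's law: 1.0 sin 26.7° = 1.39 sin θ_r → sin θ_r = 0.323, cos θ_r = 0.946.
Minimum at m = 0: t = λ / (4 n cos θ_r) = 473 / (4 × 1.39 × 0.946) = 89.9 nm.

89.9 nm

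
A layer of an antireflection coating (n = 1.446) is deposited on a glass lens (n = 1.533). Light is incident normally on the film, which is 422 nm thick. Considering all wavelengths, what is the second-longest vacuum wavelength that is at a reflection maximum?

610 nm

Top surface (1.0 → 1.446): reflection off a higher-index medium gives a half-wave phase shift.
Ray reflecting at the bottom interface goes from n = 1.446 toward n = 1.533: a half-wave phase shift.
Zero or two π shifts → no net half-wave offset.
For strong reflection here: 2 n t = m λ.
λ = 2 n t / m. The second-longest wavelength is m = 2: λ = 2 × 1.446 × 422 / 2.00 = 610 nm.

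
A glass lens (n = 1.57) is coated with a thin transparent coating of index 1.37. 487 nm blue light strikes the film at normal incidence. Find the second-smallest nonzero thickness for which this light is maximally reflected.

355 nm

At the upper boundary (n = 1.0 to n = 1.37) the reflected ray undergoes a half-wave phase shift.
At the lower boundary (n = 1.37 to n = 1.57) the reflected ray undergoes a half-wave phase shift.
Net: no relative phase inversion (both shifts match).
With no net inversion, constructive interference in reflection requires 2 n t = m λ.
The second-smallest nonzero thickness corresponds to m = 2: t = m λ / (2 n) = 2.00 × 487 / (2 × 1.37) = 355 nm.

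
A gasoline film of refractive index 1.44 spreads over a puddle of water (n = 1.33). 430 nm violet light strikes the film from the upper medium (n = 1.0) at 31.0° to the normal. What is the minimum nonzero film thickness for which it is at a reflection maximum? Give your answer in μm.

At the upper boundary (n = 1.0 to n = 1.44) the reflected ray undergoes a half-wave phase shift.
At the lower boundary (n = 1.44 to n = 1.33) the reflected ray undergoes no phase shift.
Net: one phase inversion between the two reflected rays.
With one net inversion, constructive interference in reflection requires 2 n t cos θ_r = (m + ½) λ.
Snell's law: 1.0 sin 31.0° = 1.44 sin θ_r → sin θ_r = 0.358, cos θ_r = 0.934.
Minimum at m = 0: t = λ / (4 n cos θ_r) = 430 / (4 × 1.44 × 0.934) = 79.9 nm.

0.0799 μm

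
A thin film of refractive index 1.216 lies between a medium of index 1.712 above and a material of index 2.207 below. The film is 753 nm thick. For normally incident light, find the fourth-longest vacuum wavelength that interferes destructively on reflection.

At the upper boundary (n = 1.712 to n = 1.216) the reflected ray undergoes no phase shift.
At the lower boundary (n = 1.216 to n = 2.207) the reflected ray undergoes a half-wave phase shift.
The two reflections differ by half a wavelength.
For minimum reflection here: 2 n t = m λ.
λ = 2 n t / m. The fourth-longest wavelength is m = 4: λ = 2 × 1.216 × 753 / 4.00 = 458 nm.

458 nm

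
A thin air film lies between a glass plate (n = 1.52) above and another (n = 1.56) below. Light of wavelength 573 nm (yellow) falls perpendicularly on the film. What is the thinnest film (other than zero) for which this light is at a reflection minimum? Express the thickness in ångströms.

At the upper boundary (n = 1.52 to n = 1.0) the reflected ray undergoes no phase shift.
Bottom surface (1.0 → 1.56): reflection off a higher-index medium gives a half-wave phase shift.
Exactly one π shift → a net half-wave offset.
So the condition for destructive reflection is 2 n t = m λ.
Minimum nonzero at m = 1: t = λ / (2 n) = 573 / (2 × 1.0) = 287 nm.

2865 Å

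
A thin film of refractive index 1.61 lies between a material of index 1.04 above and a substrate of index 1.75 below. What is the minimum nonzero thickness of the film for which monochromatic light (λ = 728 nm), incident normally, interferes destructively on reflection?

113 nm

Top surface (1.04 → 1.61): reflection off a higher-index medium gives a half-wave phase shift.
At the lower boundary (n = 1.61 to n = 1.75) the reflected ray undergoes a half-wave phase shift.
Net: no relative phase inversion (both shifts match).
With no net inversion, destructive interference in reflection requires 2 n t = (m + ½) λ.
Minimum at m = 0: t = λ / (4 n) = 728 / (4 × 1.61) = 113 nm.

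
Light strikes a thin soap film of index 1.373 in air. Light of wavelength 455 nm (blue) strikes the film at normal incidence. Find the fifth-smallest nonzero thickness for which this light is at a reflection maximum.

746 nm

Ray reflecting at the top interface goes from n = 1.0 toward n = 1.373: a half-wave phase shift.
Bottom surface (1.373 → 1.0): reflection off a lower-index medium gives no phase shift.
Net: one phase inversion between the two reflected rays.
So the condition for constructive reflection is 2 n t = (m + ½) λ.
The fifth-smallest nonzero thickness corresponds to m = 4: t = (m + ½) λ / (2 n) = 4.50 × 455 / (2 × 1.373) = 746 nm.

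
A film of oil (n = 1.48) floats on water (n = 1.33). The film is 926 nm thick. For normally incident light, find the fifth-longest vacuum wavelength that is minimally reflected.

Top surface (1.0 → 1.48): reflection off a higher-index medium gives a half-wave phase shift.
At the lower boundary (n = 1.48 to n = 1.33) the reflected ray undergoes no phase shift.
Net: one phase inversion between the two reflected rays.
With one net inversion, destructive interference in reflection requires 2 n t = m λ.
λ = 2 n t / m. The fifth-longest wavelength is m = 5: λ = 2 × 1.48 × 926 / 5.00 = 548 nm.

548 nm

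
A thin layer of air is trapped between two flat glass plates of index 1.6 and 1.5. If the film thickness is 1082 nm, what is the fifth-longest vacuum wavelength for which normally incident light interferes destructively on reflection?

At the upper boundary (n = 1.6 to n = 1.0) the reflected ray undergoes no phase shift.
Bottom surface (1.0 → 1.5): reflection off a higher-index medium gives a half-wave phase shift.
Exactly one π shift → a net half-wave offset.
With one net inversion, destructive interference in reflection requires 2 n t = m λ.
λ = 2 n t / m. The fifth-longest wavelength is m = 5: λ = 2 × 1.0 × 1082 / 5.00 = 433 nm.

433 nm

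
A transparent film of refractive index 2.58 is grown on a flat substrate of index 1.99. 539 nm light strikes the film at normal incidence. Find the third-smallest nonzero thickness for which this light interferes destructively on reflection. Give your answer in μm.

0.313 μm

Top surface (1.0 → 2.58): reflection off a higher-index medium gives a half-wave phase shift.
Ray reflecting at the bottom interface goes from n = 2.58 toward n = 1.99: no phase shift.
The two reflections differ by half a wavelength.
For dark reflection here: 2 n t = m λ.
The third-smallest nonzero thickness corresponds to m = 3: t = m λ / (2 n) = 3.00 × 539 / (2 × 2.58) = 313 nm.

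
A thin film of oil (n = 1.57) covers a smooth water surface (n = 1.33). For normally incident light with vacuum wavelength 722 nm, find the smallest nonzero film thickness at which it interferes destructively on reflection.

230 nm

At the upper boundary (n = 1.0 to n = 1.57) the reflected ray undergoes a half-wave phase shift.
At the lower boundary (n = 1.57 to n = 1.33) the reflected ray undergoes no phase shift.
Exactly one π shift → a net half-wave offset.
With one net inversion, destructive interference in reflection requires 2 n t = m λ.
Minimum nonzero at m = 1: t = λ / (2 n) = 722 / (2 × 1.57) = 230 nm.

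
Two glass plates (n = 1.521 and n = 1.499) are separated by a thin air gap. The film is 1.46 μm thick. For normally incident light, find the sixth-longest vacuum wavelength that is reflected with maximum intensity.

531 nm

Top surface (1.521 → 1.0): reflection off a lower-index medium gives no phase shift.
At the lower boundary (n = 1.0 to n = 1.499) the reflected ray undergoes a half-wave phase shift.
The two reflections differ by half a wavelength.
With one net inversion, constructive interference in reflection requires 2 n t = (m + ½) λ.
λ = 2 n t / (m + ½). The sixth-longest wavelength is m = 5: λ = 2 × 1.0 × 1460 / 5.50 = 531 nm.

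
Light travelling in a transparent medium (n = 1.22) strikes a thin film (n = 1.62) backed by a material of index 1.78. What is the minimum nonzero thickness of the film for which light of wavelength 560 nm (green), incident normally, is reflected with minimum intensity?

86.4 nm

Top surface (1.22 → 1.62): reflection off a higher-index medium gives a half-wave phase shift.
At the lower boundary (n = 1.62 to n = 1.78) the reflected ray undergoes a half-wave phase shift.
Zero or two π shifts → no net half-wave offset.
With no net inversion, destructive interference in reflection requires 2 n t = (m + ½) λ.
Minimum at m = 0: t = λ / (4 n) = 560 / (4 × 1.62) = 86.4 nm.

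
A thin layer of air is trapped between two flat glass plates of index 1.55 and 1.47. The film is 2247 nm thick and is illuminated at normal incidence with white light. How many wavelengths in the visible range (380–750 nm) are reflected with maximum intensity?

At the upper boundary (n = 1.55 to n = 1.0) the reflected ray undergoes no phase shift.
Ray reflecting at the bottom interface goes from n = 1.0 toward n = 1.47: a half-wave phase shift.
The two reflections differ by half a wavelength.
So the condition for constructive reflection is 2 n t = (m + ½) λ.
λ = 2 n t / (m + ½) = 4494 / (m + ½) nm.
m=5: 817 nm (IR); m=6: 691 nm (visible); m=7: 599 nm (visible); m=8: 529 nm (visible); m=9: 473 nm (visible); m=10: 428 nm (visible); m=11: 391 nm (visible); m=12: 360 nm (UV).

6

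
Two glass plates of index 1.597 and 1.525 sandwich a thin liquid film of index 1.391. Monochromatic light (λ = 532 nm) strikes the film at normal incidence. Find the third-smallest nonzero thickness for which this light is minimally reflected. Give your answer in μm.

At the upper boundary (n = 1.597 to n = 1.391) the reflected ray undergoes no phase shift.
Ray reflecting at the bottom interface goes from n = 1.391 toward n = 1.525: a half-wave phase shift.
Exactly one π shift → a net half-wave offset.
With one net inversion, destructive interference in reflection requires 2 n t = m λ.
The third-smallest nonzero thickness corresponds to m = 3: t = m λ / (2 n) = 3.00 × 532 / (2 × 1.391) = 574 nm.

0.574 μm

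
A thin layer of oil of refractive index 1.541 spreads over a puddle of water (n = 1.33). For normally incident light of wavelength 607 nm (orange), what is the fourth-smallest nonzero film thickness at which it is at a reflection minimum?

788 nm

Top surface (1.0 → 1.541): reflection off a higher-index medium gives a half-wave phase shift.
Ray reflecting at the bottom interface goes from n = 1.541 toward n = 1.33: no phase shift.
The two reflections differ by half a wavelength.
So the condition for destructive reflection is 2 n t = m λ.
The fourth-smallest nonzero thickness corresponds to m = 4: t = m λ / (2 n) = 4.00 × 607 / (2 × 1.541) = 788 nm.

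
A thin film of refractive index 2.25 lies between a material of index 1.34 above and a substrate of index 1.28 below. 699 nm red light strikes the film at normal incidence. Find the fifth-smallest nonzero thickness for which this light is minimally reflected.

Ray reflecting at the top interface goes from n = 1.34 toward n = 2.25: a half-wave phase shift.
At the lower boundary (n = 2.25 to n = 1.28) the reflected ray undergoes no phase shift.
Exactly one π shift → a net half-wave offset.
So the condition for destructive reflection is 2 n t = m λ.
The fifth-smallest nonzero thickness corresponds to m = 5: t = m λ / (2 n) = 5.00 × 699 / (2 × 2.25) = 777 nm.

777 nm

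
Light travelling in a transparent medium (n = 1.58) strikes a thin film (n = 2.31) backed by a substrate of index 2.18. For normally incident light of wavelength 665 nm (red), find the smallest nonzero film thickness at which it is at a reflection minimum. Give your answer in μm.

0.144 μm

At the upper boundary (n = 1.58 to n = 2.31) the reflected ray undergoes a half-wave phase shift.
At the lower boundary (n = 2.31 to n = 2.18) the reflected ray undergoes no phase shift.
The two reflections differ by half a wavelength.
So the condition for destructive reflection is 2 n t = m λ.
Minimum nonzero at m = 1: t = λ / (2 n) = 665 / (2 × 2.31) = 144 nm.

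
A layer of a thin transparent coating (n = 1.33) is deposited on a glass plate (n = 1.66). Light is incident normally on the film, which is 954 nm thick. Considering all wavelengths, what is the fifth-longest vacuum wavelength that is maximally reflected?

508 nm

Top surface (1.0 → 1.33): reflection off a higher-index medium gives a half-wave phase shift.
Bottom surface (1.33 → 1.66): reflection off a higher-index medium gives a half-wave phase shift.
Zero or two π shifts → no net half-wave offset.
With no net inversion, constructive interference in reflection requires 2 n t = m λ.
λ = 2 n t / m. The fifth-longest wavelength is m = 5: λ = 2 × 1.33 × 954 / 5.00 = 508 nm.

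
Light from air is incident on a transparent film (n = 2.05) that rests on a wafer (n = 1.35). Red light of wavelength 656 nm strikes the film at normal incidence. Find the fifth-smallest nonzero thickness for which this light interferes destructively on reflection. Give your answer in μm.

Top surface (1.0 → 2.05): reflection off a higher-index medium gives a half-wave phase shift.
At the lower boundary (n = 2.05 to n = 1.35) the reflected ray undergoes no phase shift.
Net: one phase inversion between the two reflected rays.
With one net inversion, destructive interference in reflection requires 2 n t = m λ.
The fifth-smallest nonzero thickness corresponds to m = 5: t = m λ / (2 n) = 5.00 × 656 / (2 × 2.05) = 800 nm.

0.800 μm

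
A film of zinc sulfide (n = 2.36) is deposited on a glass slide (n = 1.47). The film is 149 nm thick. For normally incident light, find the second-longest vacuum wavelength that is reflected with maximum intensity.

Top surface (1.0 → 2.36): reflection off a higher-index medium gives a half-wave phase shift.
Bottom surface (2.36 → 1.47): reflection off a lower-index medium gives no phase shift.
Exactly one π shift → a net half-wave offset.
So the condition for constructive reflection is 2 n t = (m + ½) λ.
λ = 2 n t / (m + ½). The second-longest wavelength is m = 1: λ = 2 × 2.36 × 149 / 1.50 = 469 nm.

469 nm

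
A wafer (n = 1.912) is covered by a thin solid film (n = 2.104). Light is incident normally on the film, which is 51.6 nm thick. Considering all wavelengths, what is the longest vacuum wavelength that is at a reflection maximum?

434 nm

Ray reflecting at the top interface goes from n = 1.0 toward n = 2.104: a half-wave phase shift.
Bottom surface (2.104 → 1.912): reflection off a lower-index medium gives no phase shift.
Exactly one π shift → a net half-wave offset.
So the condition for constructive reflection is 2 n t = (m + ½) λ.
λ = 2 n t / (m + ½). The longest wavelength is m = 0: λ = 2 × 2.104 × 51.6 / 0.500 = 434 nm.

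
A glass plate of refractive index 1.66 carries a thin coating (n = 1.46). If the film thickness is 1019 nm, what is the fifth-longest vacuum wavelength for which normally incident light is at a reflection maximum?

At the upper boundary (n = 1.0 to n = 1.46) the reflected ray undergoes a half-wave phase shift.
Ray reflecting at the bottom interface goes from n = 1.46 toward n = 1.66: a half-wave phase shift.
Zero or two π shifts → no net half-wave offset.
So the condition for constructive reflection is 2 n t = m λ.
λ = 2 n t / m. The fifth-longest wavelength is m = 5: λ = 2 × 1.46 × 1019 / 5.00 = 595 nm.

595 nm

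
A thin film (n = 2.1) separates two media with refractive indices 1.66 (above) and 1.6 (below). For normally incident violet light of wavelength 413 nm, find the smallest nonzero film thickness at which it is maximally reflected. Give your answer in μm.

Ray reflecting at the top interface goes from n = 1.66 toward n = 2.1: a half-wave phase shift.
Bottom surface (2.1 → 1.6): reflection off a lower-index medium gives no phase shift.
Net: one phase inversion between the two reflected rays.
For strong reflection here: 2 n t = (m + ½) λ.
Minimum at m = 0: t = λ / (4 n) = 413 / (4 × 2.1) = 49.2 nm.

0.0492 μm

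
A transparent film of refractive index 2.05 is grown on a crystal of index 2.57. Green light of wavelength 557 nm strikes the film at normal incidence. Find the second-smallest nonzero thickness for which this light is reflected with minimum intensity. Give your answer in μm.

0.204 μm

At the upper boundary (n = 1.0 to n = 2.05) the reflected ray undergoes a half-wave phase shift.
At the lower boundary (n = 2.05 to n = 2.57) the reflected ray undergoes a half-wave phase shift.
Zero or two π shifts → no net half-wave offset.
So the condition for destructive reflection is 2 n t = (m + ½) λ.
The second-smallest nonzero thickness corresponds to m = 1: t = (m + ½) λ / (2 n) = 1.50 × 557 / (2 × 2.05) = 204 nm.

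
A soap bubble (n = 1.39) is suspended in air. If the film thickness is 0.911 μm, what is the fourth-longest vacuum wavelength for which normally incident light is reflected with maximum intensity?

Top surface (1.0 → 1.39): reflection off a higher-index medium gives a half-wave phase shift.
Bottom surface (1.39 → 1.0): reflection off a lower-index medium gives no phase shift.
Exactly one π shift → a net half-wave offset.
So the condition for constructive reflection is 2 n t = (m + ½) λ.
λ = 2 n t / (m + ½). The fourth-longest wavelength is m = 3: λ = 2 × 1.39 × 911 / 3.50 = 724 nm.

724 nm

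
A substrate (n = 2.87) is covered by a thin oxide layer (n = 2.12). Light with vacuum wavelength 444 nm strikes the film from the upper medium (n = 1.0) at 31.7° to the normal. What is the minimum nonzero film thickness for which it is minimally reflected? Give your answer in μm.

Top surface (1.0 → 2.12): reflection off a higher-index medium gives a half-wave phase shift.
At the lower boundary (n = 2.12 to n = 2.87) the reflected ray undergoes a half-wave phase shift.
Zero or two π shifts → no net half-wave offset.
With no net inversion, destructive interference in reflection requires 2 n t cos θ_r = (m + ½) λ.
Snell's law: 1.0 sin 31.7° = 2.12 sin θ_r → sin θ_r = 0.248, cos θ_r = 0.969.
Minimum at m = 0: t = λ / (4 n cos θ_r) = 444 / (4 × 2.12 × 0.969) = 54.0 nm.

0.0540 μm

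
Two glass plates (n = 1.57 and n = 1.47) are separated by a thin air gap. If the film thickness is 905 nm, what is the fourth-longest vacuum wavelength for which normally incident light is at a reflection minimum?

Top surface (1.57 → 1.0): reflection off a lower-index medium gives no phase shift.
Bottom surface (1.0 → 1.47): reflection off a higher-index medium gives a half-wave phase shift.
Exactly one π shift → a net half-wave offset.
So the condition for destructive reflection is 2 n t = m λ.
λ = 2 n t / m. The fourth-longest wavelength is m = 4: λ = 2 × 1.0 × 905 / 4.00 = 453 nm.

453 nm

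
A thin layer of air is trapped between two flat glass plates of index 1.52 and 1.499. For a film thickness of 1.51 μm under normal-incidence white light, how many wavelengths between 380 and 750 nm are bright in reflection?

4

At the upper boundary (n = 1.52 to n = 1.0) the reflected ray undergoes no phase shift.
At the lower boundary (n = 1.0 to n = 1.499) the reflected ray undergoes a half-wave phase shift.
Exactly one π shift → a net half-wave offset.
So the condition for constructive reflection is 2 n t = (m + ½) λ.
λ = 2 n t / (m + ½) = 3020 / (m + ½) nm.
m=3: 863 nm (IR); m=4: 671 nm (visible); m=5: 549 nm (visible); m=6: 465 nm (visible); m=7: 403 nm (visible); m=8: 355 nm (UV).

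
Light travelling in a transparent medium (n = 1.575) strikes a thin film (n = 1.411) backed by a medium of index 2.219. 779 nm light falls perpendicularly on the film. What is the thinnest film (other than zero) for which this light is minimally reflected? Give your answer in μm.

Top surface (1.575 → 1.411): reflection off a lower-index medium gives no phase shift.
At the lower boundary (n = 1.411 to n = 2.219) the reflected ray undergoes a half-wave phase shift.
Exactly one π shift → a net half-wave offset.
For dark reflection here: 2 n t = m λ.
Minimum nonzero at m = 1: t = λ / (2 n) = 779 / (2 × 1.411) = 276 nm.

0.276 μm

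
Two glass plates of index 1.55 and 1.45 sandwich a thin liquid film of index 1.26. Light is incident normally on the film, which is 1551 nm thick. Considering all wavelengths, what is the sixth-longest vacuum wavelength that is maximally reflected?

711 nm

Ray reflecting at the top interface goes from n = 1.55 toward n = 1.26: no phase shift.
Ray reflecting at the bottom interface goes from n = 1.26 toward n = 1.45: a half-wave phase shift.
The two reflections differ by half a wavelength.
For maximum reflection here: 2 n t = (m + ½) λ.
λ = 2 n t / (m + ½). The sixth-longest wavelength is m = 5: λ = 2 × 1.26 × 1551 / 5.50 = 711 nm.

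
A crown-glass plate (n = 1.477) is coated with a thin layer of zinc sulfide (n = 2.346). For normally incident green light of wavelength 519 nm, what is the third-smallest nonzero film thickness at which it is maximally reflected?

277 nm

Top surface (1.0 → 2.346): reflection off a higher-index medium gives a half-wave phase shift.
At the lower boundary (n = 2.346 to n = 1.477) the reflected ray undergoes no phase shift.
The two reflections differ by half a wavelength.
With one net inversion, constructive interference in reflection requires 2 n t = (m + ½) λ.
The third-smallest nonzero thickness corresponds to m = 2: t = (m + ½) λ / (2 n) = 2.50 × 519 / (2 × 2.346) = 277 nm.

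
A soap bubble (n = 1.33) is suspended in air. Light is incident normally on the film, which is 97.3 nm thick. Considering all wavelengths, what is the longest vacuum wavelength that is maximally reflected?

518 nm

Ray reflecting at the top interface goes from n = 1.0 toward n = 1.33: a half-wave phase shift.
At the lower boundary (n = 1.33 to n = 1.0) the reflected ray undergoes no phase shift.
The two reflections differ by half a wavelength.
With one net inversion, constructive interference in reflection requires 2 n t = (m + ½) λ.
λ = 2 n t / (m + ½). The longest wavelength is m = 0: λ = 2 × 1.33 × 97.3 / 0.500 = 518 nm.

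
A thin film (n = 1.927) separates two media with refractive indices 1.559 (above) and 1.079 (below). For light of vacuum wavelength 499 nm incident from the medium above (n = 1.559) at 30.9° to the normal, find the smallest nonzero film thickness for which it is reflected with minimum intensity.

At the upper boundary (n = 1.559 to n = 1.927) the reflected ray undergoes a half-wave phase shift.
At the lower boundary (n = 1.927 to n = 1.079) the reflected ray undergoes no phase shift.
Exactly one π shift → a net half-wave offset.
With one net inversion, destructive interference in reflection requires 2 n t cos θ_r = m λ.
Snell's law: 1.559 sin 30.9° = 1.927 sin θ_r → sin θ_r = 0.415, cos θ_r = 0.910.
Minimum nonzero at m = 1: t = λ / (2 n cos θ_r) = 499 / (2 × 1.927 × 0.910) = 142 nm.

142 nm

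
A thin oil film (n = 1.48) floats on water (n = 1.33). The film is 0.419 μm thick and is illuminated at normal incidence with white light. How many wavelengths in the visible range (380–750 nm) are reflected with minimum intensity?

At the upper boundary (n = 1.0 to n = 1.48) the reflected ray undergoes a half-wave phase shift.
Ray reflecting at the bottom interface goes from n = 1.48 toward n = 1.33: no phase shift.
Exactly one π shift → a net half-wave offset.
So the condition for destructive reflection is 2 n t = m λ.
λ = 2 n t / m = 1240 / m nm.
m=1: 1240 nm (IR); m=2: 620 nm (visible); m=3: 413 nm (visible); m=4: 310 nm (UV).

2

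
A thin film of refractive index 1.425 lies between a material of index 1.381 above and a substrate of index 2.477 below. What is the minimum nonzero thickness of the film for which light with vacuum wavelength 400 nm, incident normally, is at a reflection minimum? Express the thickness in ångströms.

702 Å

At the upper boundary (n = 1.381 to n = 1.425) the reflected ray undergoes a half-wave phase shift.
At the lower boundary (n = 1.425 to n = 2.477) the reflected ray undergoes a half-wave phase shift.
Zero or two π shifts → no net half-wave offset.
So the condition for destructive reflection is 2 n t = (m + ½) λ.
Minimum at m = 0: t = λ / (4 n) = 400 / (4 × 1.425) = 70.2 nm.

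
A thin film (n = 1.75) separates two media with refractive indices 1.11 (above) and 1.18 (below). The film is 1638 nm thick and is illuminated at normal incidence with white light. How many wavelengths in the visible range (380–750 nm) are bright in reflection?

7

At the upper boundary (n = 1.11 to n = 1.75) the reflected ray undergoes a half-wave phase shift.
Ray reflecting at the bottom interface goes from n = 1.75 toward n = 1.18: no phase shift.
Exactly one π shift → a net half-wave offset.
For strong reflection here: 2 n t = (m + ½) λ.
λ = 2 n t / (m + ½) = 5733 / (m + ½) nm.
m=7: 764 nm (IR); m=8: 674 nm (visible); m=9: 603 nm (visible); m=10: 546 nm (visible); m=11: 499 nm (visible); m=12: 459 nm (visible); m=13: 425 nm (visible); m=14: 395 nm (visible); m=15: 370 nm (UV).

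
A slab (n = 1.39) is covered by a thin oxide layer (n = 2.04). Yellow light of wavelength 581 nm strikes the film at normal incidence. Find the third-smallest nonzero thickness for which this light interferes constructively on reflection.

Top surface (1.0 → 2.04): reflection off a higher-index medium gives a half-wave phase shift.
Ray reflecting at the bottom interface goes from n = 2.04 toward n = 1.39: no phase shift.
The two reflections differ by half a wavelength.
With one net inversion, constructive interference in reflection requires 2 n t = (m + ½) λ.
The third-smallest nonzero thickness corresponds to m = 2: t = (m + ½) λ / (2 n) = 2.50 × 581 / (2 × 2.04) = 356 nm.

356 nm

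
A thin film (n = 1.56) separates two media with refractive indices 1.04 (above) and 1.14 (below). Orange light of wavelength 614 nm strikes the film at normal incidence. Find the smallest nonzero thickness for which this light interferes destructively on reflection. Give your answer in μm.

0.197 μm

At the upper boundary (n = 1.04 to n = 1.56) the reflected ray undergoes a half-wave phase shift.
At the lower boundary (n = 1.56 to n = 1.14) the reflected ray undergoes no phase shift.
Exactly one π shift → a net half-wave offset.
With one net inversion, destructive interference in reflection requires 2 n t = m λ.
The smallest nonzero thickness corresponds to m = 1: t = m λ / (2 n) = 1.00 × 614 / (2 × 1.56) = 197 nm.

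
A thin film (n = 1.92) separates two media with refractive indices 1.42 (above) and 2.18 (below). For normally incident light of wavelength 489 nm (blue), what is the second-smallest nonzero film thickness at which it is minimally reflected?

Ray reflecting at the top interface goes from n = 1.42 toward n = 1.92: a half-wave phase shift.
Ray reflecting at the bottom interface goes from n = 1.92 toward n = 2.18: a half-wave phase shift.
Zero or two π shifts → no net half-wave offset.
So the condition for destructive reflection is 2 n t = (m + ½) λ.
The second-smallest nonzero thickness corresponds to m = 1: t = (m + ½) λ / (2 n) = 1.50 × 489 / (2 × 1.92) = 191 nm.

191 nm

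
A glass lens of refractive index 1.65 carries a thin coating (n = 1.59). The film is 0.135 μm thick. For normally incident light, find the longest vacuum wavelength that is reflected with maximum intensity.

429 nm

Top surface (1.0 → 1.59): reflection off a higher-index medium gives a half-wave phase shift.
Ray reflecting at the bottom interface goes from n = 1.59 toward n = 1.65: a half-wave phase shift.
Net: no relative phase inversion (both shifts match).
So the condition for constructive reflection is 2 n t = m λ.
λ = 2 n t / m. The longest wavelength is m = 1: λ = 2 × 1.59 × 135 / 1.00 = 429 nm.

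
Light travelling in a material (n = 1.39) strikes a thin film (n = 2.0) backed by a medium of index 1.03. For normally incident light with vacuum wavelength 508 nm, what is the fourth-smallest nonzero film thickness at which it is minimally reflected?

508 nm

Ray reflecting at the top interface goes from n = 1.39 toward n = 2.0: a half-wave phase shift.
Ray reflecting at the bottom interface goes from n = 2.0 toward n = 1.03: no phase shift.
The two reflections differ by half a wavelength.
For minimum reflection here: 2 n t = m λ.
The fourth-smallest nonzero thickness corresponds to m = 4: t = m λ / (2 n) = 4.00 × 508 / (2 × 2.0) = 508 nm.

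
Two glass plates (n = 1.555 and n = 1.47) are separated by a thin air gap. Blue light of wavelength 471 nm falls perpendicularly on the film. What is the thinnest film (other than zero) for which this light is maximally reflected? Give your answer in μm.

At the upper boundary (n = 1.555 to n = 1.0) the reflected ray undergoes no phase shift.
At the lower boundary (n = 1.0 to n = 1.47) the reflected ray undergoes a half-wave phase shift.
The two reflections differ by half a wavelength.
So the condition for constructive reflection is 2 n t = (m + ½) λ.
Minimum at m = 0: t = λ / (4 n) = 471 / (4 × 1.0) = 118 nm.

0.118 μm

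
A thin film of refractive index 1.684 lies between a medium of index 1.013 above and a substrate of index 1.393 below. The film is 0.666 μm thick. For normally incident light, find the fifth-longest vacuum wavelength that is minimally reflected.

Top surface (1.013 → 1.684): reflection off a higher-index medium gives a half-wave phase shift.
Bottom surface (1.684 → 1.393): reflection off a lower-index medium gives no phase shift.
Net: one phase inversion between the two reflected rays.
With one net inversion, destructive interference in reflection requires 2 n t = m λ.
λ = 2 n t / m. The fifth-longest wavelength is m = 5: λ = 2 × 1.684 × 666 / 5.00 = 449 nm.

449 nm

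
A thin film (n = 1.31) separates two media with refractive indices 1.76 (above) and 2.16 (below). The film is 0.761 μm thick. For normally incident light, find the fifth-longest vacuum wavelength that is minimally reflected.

At the upper boundary (n = 1.76 to n = 1.31) the reflected ray undergoes no phase shift.
Ray reflecting at the bottom interface goes from n = 1.31 toward n = 2.16: a half-wave phase shift.
Net: one phase inversion between the two reflected rays.
So the condition for destructive reflection is 2 n t = m λ.
λ = 2 n t / m. The fifth-longest wavelength is m = 5: λ = 2 × 1.31 × 761 / 5.00 = 399 nm.

399 nm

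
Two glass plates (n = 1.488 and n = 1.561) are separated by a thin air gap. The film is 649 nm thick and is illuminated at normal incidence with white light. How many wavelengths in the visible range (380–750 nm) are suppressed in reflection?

Top surface (1.488 → 1.0): reflection off a lower-index medium gives no phase shift.
At the lower boundary (n = 1.0 to n = 1.561) the reflected ray undergoes a half-wave phase shift.
Net: one phase inversion between the two reflected rays.
With one net inversion, destructive interference in reflection requires 2 n t = m λ.
λ = 2 n t / m = 1298 / m nm.
m=1: 1298 nm (IR); m=2: 649 nm (visible); m=3: 433 nm (visible); m=4: 325 nm (UV).

2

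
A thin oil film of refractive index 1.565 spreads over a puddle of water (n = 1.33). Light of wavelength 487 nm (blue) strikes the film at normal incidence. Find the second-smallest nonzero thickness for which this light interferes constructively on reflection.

233 nm

At the upper boundary (n = 1.0 to n = 1.565) the reflected ray undergoes a half-wave phase shift.
Bottom surface (1.565 → 1.33): reflection off a lower-index medium gives no phase shift.
Exactly one π shift → a net half-wave offset.
For strong reflection here: 2 n t = (m + ½) λ.
The second-smallest nonzero thickness corresponds to m = 1: t = (m + ½) λ / (2 n) = 1.50 × 487 / (2 × 1.565) = 233 nm.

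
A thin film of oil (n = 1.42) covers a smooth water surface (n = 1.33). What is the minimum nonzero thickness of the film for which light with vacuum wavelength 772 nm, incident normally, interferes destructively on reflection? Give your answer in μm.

0.272 μm

At the upper boundary (n = 1.0 to n = 1.42) the reflected ray undergoes a half-wave phase shift.
At the lower boundary (n = 1.42 to n = 1.33) the reflected ray undergoes no phase shift.
The two reflections differ by half a wavelength.
So the condition for destructive reflection is 2 n t = m λ.
Minimum nonzero at m = 1: t = λ / (2 n) = 772 / (2 × 1.42) = 272 nm.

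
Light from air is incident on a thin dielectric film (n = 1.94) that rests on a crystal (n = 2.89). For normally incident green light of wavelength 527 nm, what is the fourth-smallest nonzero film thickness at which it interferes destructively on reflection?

475 nm

Ray reflecting at the top interface goes from n = 1.0 toward n = 1.94: a half-wave phase shift.
Bottom surface (1.94 → 2.89): reflection off a higher-index medium gives a half-wave phase shift.
Net: no relative phase inversion (both shifts match).
For weak reflection here: 2 n t = (m + ½) λ.
The fourth-smallest nonzero thickness corresponds to m = 3: t = (m + ½) λ / (2 n) = 3.50 × 527 / (2 × 1.94) = 475 nm.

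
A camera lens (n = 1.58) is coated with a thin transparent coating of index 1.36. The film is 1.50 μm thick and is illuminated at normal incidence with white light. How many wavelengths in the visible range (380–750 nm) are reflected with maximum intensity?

5

Ray reflecting at the top interface goes from n = 1.0 toward n = 1.36: a half-wave phase shift.
At the lower boundary (n = 1.36 to n = 1.58) the reflected ray undergoes a half-wave phase shift.
Zero or two π shifts → no net half-wave offset.
With no net inversion, constructive interference in reflection requires 2 n t = m λ.
λ = 2 n t / m = 4080 / m nm.
m=5: 816 nm (IR); m=6: 680 nm (visible); m=7: 583 nm (visible); m=8: 510 nm (visible); m=9: 453 nm (visible); m=10: 408 nm (visible); m=11: 371 nm (UV).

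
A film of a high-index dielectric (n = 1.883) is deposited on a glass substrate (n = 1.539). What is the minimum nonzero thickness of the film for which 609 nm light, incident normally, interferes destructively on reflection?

Top surface (1.0 → 1.883): reflection off a higher-index medium gives a half-wave phase shift.
At the lower boundary (n = 1.883 to n = 1.539) the reflected ray undergoes no phase shift.
Exactly one π shift → a net half-wave offset.
So the condition for destructive reflection is 2 n t = m λ.
Minimum nonzero at m = 1: t = λ / (2 n) = 609 / (2 × 1.883) = 162 nm.

162 nm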